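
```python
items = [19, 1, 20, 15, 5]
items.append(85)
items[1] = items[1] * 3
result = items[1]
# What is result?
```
Trace:
  items=[19, 1, 20, 15, 5]
  items=[19, 1, 20, 15, 5, 85]
  items=[19, 3, 20, 15, 5, 85]
  items=[19, 3, 20, 15, 5, 85], result=3

Final answer: 3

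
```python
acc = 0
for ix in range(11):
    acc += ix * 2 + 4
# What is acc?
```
Trace:
  acc=0
  acc=4, ix=0
  acc=10, ix=1
  acc=18, ix=2
  acc=28, ix=3
  acc=40, ix=4
  acc=54, ix=5
  acc=70, ix=6
  acc=88, ix=7
  acc=108, ix=8
  acc=130, ix=9
  acc=154, ix=10

Final answer: 154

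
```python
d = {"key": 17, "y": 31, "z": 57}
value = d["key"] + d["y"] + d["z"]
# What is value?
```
Trace:
  d={'key': 17, 'y': 31, 'z': 57}
  d={'key': 17, 'y': 31, 'z': 57}, value=105

Final answer: 105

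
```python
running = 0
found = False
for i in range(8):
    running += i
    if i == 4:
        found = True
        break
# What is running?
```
Trace:
  running=0
  running=0, found=False
  running=0, found=False, i=0
  running=1, found=False, i=1
  running=3, found=False, i=2
  running=6, found=False, i=3
  running=10, found=True, i=4

Final answer: 10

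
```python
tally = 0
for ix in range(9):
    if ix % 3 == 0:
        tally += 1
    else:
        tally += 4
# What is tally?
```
Trace:
  tally=0
  tally=1, ix=0
  tally=5, ix=1
  tally=9, ix=2
  tally=10, ix=3
  tally=14, ix=4
  tally=18, ix=5
  tally=19, ix=6
  tally=23, ix=7
  tally=27, ix=8

Final answer: 27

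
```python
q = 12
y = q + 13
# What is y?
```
Trace:
  q=12
  q=12, y=25

Final answer: 25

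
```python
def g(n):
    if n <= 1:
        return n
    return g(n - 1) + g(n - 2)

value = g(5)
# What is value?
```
Call trace (a repeated sub-call is expanded the first time; later identical calls just restate its return value):
g(n=5)
  g(n=4)
    g(n=3)
      g(n=2)
        g(n=1)
        -> return 1
        g(n=0)
        -> return 0
      -> return 1
      g(n=1)
      -> return 1
    -> return 2
    g(n=2) -> return 1  (same call as traced above)
  -> return 3
  g(n=3) -> return 2  (same call as traced above)
-> return 5

Final answer: 5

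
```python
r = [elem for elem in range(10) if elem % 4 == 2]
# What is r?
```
Trace:
  elem=0
  elem=1
  elem=2
  elem=3
  elem=4
  elem=5
  elem=6
  elem=7
  elem=8
  elem=9
  r=[2, 6]

Final answer: [2, 6]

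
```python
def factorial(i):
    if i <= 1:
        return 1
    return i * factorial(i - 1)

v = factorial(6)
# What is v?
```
Call trace:
factorial(i=6)
  factorial(i=5)
    factorial(i=4)
      factorial(i=3)
        factorial(i=2)
          factorial(i=1)
          -> return 1
        -> return 2
      -> return 6
    -> return 24
  -> return 120
-> return 720

Final answer: 720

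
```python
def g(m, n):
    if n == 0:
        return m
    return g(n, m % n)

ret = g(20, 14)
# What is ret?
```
Call trace:
g(m=20, n=14)
  g(m=14, n=6)
    g(m=6, n=2)
      g(m=2, n=0)
      -> return 2
    -> return 2
  -> return 2
-> return 2

Final answer: 2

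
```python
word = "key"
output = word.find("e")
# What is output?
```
Trace:
  word='key'
  word='key', output=1

Final answer: 1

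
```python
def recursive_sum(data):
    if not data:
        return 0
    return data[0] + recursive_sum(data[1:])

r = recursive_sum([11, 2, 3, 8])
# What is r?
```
Call trace:
recursive_sum(data=[11, 2, 3, 8])
  recursive_sum(data=[2, 3, 8])
    recursive_sum(data=[3, 8])
      recursive_sum(data=[8])
        recursive_sum(data=[])
        -> return 0
      -> return 8
    -> return 11
  -> return 13
-> return 24

Final answer: 24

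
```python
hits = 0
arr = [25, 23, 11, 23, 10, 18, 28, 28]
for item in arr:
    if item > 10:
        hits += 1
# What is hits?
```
Trace:
  hits=0
  hits=1, item=25
  hits=2, item=23
  hits=3, item=11
  hits=4, item=23
  hits=4, item=10
  hits=5, item=18
  hits=6, item=28
  hits=7, item=28

Final answer: 7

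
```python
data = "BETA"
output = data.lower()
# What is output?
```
Trace:
  data='BETA'
  data='BETA', output='beta'

Final answer: 'beta'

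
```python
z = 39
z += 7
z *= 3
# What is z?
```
Trace:
  z=39
  z=46
  z=138

Final answer: 138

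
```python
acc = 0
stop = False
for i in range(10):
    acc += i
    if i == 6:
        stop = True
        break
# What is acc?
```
Trace:
  acc=0
  acc=0, stop=False
  acc=0, stop=False, i=0
  acc=1, stop=False, i=1
  acc=3, stop=False, i=2
  acc=6, stop=False, i=3
  acc=10, stop=False, i=4
  acc=15, stop=False, i=5
  acc=21, stop=True, i=6

Final answer: 21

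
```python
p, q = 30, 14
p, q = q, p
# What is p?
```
Trace:
  p=30, q=14
  p=14, q=30

Final answer: 14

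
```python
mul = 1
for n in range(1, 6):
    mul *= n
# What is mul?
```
Trace:
  mul=1
  mul=1, n=1
  mul=2, n=2
  mul=6, n=3
  mul=24, n=4
  mul=120, n=5

Final answer: 120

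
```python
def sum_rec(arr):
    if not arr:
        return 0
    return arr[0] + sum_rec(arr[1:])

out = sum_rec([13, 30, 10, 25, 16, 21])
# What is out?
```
Call trace:
sum_rec(arr=[13, 30, 10, 25, 16, 21])
  sum_rec(arr=[30, 10, 25, 16, 21])
    sum_rec(arr=[10, 25, 16, 21])
      sum_rec(arr=[25, 16, 21])
        sum_rec(arr=[16, 21])
          sum_rec(arr=[21])
            sum_rec(arr=[])
            -> return 0
          -> return 21
        -> return 37
      -> return 62
    -> return 72
  -> return 102
-> return 115

Final answer: 115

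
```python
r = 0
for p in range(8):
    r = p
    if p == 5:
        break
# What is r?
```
Trace:
  r=0
  r=0, p=0
  r=1, p=1
  r=2, p=2
  r=3, p=3
  r=4, p=4
  r=5, p=5

Final answer: 5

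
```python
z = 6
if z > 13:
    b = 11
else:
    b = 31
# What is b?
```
Trace:
  z=6
  z=6, b=31

Final answer: 31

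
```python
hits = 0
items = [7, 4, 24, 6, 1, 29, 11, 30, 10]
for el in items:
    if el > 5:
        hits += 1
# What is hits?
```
Trace:
  hits=0
  hits=1, el=7
  hits=1, el=4
  hits=2, el=24
  hits=3, el=6
  hits=3, el=1
  hits=4, el=29
  hits=5, el=11
  hits=6, el=30
  hits=7, el=10

Final answer: 7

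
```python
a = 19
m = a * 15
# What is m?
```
Trace:
  a=19
  a=19, m=285

Final answer: 285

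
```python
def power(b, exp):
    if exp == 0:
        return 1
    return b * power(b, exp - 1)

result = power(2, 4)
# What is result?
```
Call trace:
power(b=2, exp=4)
  power(b=2, exp=3)
    power(b=2, exp=2)
      power(b=2, exp=1)
        power(b=2, exp=0)
        -> return 1
      -> return 2
    -> return 4
  -> return 8
-> return 16

Final answer: 16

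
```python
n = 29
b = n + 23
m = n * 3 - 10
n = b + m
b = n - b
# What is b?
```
Trace:
  n=29
  n=29, b=52
  n=29, b=52, m=77
  n=129, b=52, m=77
  n=129, b=77, m=77

Final answer: 77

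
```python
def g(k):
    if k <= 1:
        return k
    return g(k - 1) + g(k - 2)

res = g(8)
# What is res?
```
Call trace (a repeated sub-call is expanded the first time; later identical calls just restate its return value):
g(k=8)
  g(k=7)
    g(k=6)
      g(k=5)
        g(k=4)
          g(k=3)
            g(k=2)
              g(k=1)
              -> return 1
              g(k=0)
              -> return 0
            -> return 1
            g(k=1)
            -> return 1
          -> return 2
          g(k=2) -> return 1  (same call as traced above)
        -> return 3
        g(k=3) -> return 2  (same call as traced above)
      -> return 5
      g(k=4) -> return 3  (same call as traced above)
    -> return 8
    g(k=5) -> return 5  (same call as traced above)
  -> return 13
  g(k=6) -> return 8  (same call as traced above)
-> return 21

Final answer: 21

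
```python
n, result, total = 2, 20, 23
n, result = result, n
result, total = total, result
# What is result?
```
Trace:
  n=2, result=20, total=23
  n=20, result=2, total=23
  n=20, result=23, total=2

Final answer: 23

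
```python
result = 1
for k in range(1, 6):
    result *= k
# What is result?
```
Trace:
  result=1
  result=1, k=1
  result=2, k=2
  result=6, k=3
  result=24, k=4
  result=120, k=5

Final answer: 120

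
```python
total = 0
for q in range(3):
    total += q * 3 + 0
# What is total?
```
Trace:
  total=0
  total=0, q=0
  total=3, q=1
  total=9, q=2

Final answer: 9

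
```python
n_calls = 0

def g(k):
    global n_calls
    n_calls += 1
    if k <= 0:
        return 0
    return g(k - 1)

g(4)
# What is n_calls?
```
Call trace:
g(k=4)
  g(k=3)
    g(k=2)
      g(k=1)
        g(k=0)
        -> return 0
      -> return 0
    -> return 0
  -> return 0
-> return 0

n_calls is incremented once per call. g is entered once for each k = 4, 3, 2, 1, 0 (the k <= 0 call returns without recursing), i.e. 4 + 1 calls.
n_calls = 5

Final answer: 5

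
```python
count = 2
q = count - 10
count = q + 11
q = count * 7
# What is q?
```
Trace:
  count=2
  count=2, q=-8
  count=3, q=-8
  count=3, q=21

Final answer: 21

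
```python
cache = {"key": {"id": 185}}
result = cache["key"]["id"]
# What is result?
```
Trace:
  cache={'key': {'id': 185}}
  cache={'key': {'id': 185}}, result=185

Final answer: 185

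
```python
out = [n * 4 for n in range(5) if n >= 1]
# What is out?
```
Trace:
  n=0
  n=1
  n=2
  n=3
  n=4
  out=[4, 8, 12, 16]

Final answer: [4, 8, 12, 16]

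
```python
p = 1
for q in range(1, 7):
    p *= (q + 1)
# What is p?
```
Trace:
  p=1
  p=2, q=1
  p=6, q=2
  p=24, q=3
  p=120, q=4
  p=720, q=5
  p=5040, q=6

Final answer: 5040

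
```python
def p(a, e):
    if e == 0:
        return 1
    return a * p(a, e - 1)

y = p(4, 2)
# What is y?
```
Call trace:
p(a=4, e=2)
  p(a=4, e=1)
    p(a=4, e=0)
    -> return 1
  -> return 4
-> return 16

Final answer: 16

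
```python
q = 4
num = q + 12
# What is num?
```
Trace:
  q=4
  q=4, num=16

Final answer: 16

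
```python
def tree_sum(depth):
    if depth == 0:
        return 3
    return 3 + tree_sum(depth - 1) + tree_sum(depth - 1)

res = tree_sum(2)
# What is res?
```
Call trace (a repeated sub-call is expanded the first time; later identical calls just restate its return value):
tree_sum(depth=2)
  tree_sum(depth=1)
    tree_sum(depth=0)
    -> return 3
    tree_sum(depth=0)
    -> return 3
  -> return 9
  tree_sum(depth=1) -> return 9  (same call as traced above)
-> return 21

Final answer: 21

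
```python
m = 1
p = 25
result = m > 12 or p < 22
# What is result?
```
Trace:
  m=1
  m=1, p=25
  m=1, p=25, result=False

Final answer: False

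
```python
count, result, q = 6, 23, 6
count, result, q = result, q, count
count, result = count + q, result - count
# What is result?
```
Trace:
  count=6, result=23, q=6
  count=23, result=6, q=6
  count=29, result=-17, q=6

Final answer: -17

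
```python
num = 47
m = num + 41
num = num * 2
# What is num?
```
Trace:
  num=47
  num=47, m=88
  num=94, m=88

Final answer: 94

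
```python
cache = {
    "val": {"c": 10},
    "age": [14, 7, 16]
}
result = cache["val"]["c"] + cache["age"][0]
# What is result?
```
Trace:
  cache={'val': {'c': 10}, 'age': [14, 7, 16]}
  cache={'val': {'c': 10}, 'age': [14, 7, 16]}, result=24

Final answer: 24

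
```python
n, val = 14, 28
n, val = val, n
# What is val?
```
Trace:
  n=14, val=28
  n=28, val=14

Final answer: 14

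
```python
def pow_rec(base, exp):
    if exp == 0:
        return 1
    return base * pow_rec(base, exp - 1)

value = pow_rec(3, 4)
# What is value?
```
Call trace:
pow_rec(base=3, exp=4)
  pow_rec(base=3, exp=3)
    pow_rec(base=3, exp=2)
      pow_rec(base=3, exp=1)
        pow_rec(base=3, exp=0)
        -> return 1
      -> return 3
    -> return 9
  -> return 27
-> return 81

Final answer: 81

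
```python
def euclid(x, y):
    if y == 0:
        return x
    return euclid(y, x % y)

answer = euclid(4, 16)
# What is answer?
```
Call trace:
euclid(x=4, y=16)
  euclid(x=16, y=4)
    euclid(x=4, y=0)
    -> return 4
  -> return 4
-> return 4

Final answer: 4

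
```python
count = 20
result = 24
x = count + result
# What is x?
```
Trace:
  count=20
  count=20, result=24
  count=20, result=24, x=44

Final answer: 44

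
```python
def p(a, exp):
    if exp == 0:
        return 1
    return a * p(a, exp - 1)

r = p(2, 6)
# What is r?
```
Call trace:
p(a=2, exp=6)
  p(a=2, exp=5)
    p(a=2, exp=4)
      p(a=2, exp=3)
        p(a=2, exp=2)
          p(a=2, exp=1)
            p(a=2, exp=0)
            -> return 1
          -> return 2
        -> return 4
      -> return 8
    -> return 16
  -> return 32
-> return 64

Final answer: 64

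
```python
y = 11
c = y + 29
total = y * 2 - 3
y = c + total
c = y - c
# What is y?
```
Trace:
  y=11
  y=11, c=40
  y=11, c=40, total=19
  y=59, c=40, total=19
  y=59, c=19, total=19

Final answer: 59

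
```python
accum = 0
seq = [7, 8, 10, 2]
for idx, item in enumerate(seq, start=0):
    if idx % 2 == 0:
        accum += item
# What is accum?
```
Trace:
  accum=0
  accum=7, idx=0, item=7
  accum=7, idx=1, item=8
  accum=17, idx=2, item=10
  accum=17, idx=3, item=2

Final answer: 17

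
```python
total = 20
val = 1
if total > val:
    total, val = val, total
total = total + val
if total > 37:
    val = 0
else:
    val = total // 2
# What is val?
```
Trace:
  total=20
  total=20, val=1
  total=1, val=20
  total=21, val=20
  total=21, val=10

Final answer: 10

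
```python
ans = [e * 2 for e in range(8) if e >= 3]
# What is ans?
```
Trace:
  e=0
  e=1
  e=2
  e=3
  e=4
  e=5
  e=6
  e=7
  ans=[6, 8, 10, 12, 14]

Final answer: [6, 8, 10, 12, 14]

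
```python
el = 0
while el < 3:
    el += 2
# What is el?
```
Trace:
  el=0
  el=2
  el=4

Final answer: 4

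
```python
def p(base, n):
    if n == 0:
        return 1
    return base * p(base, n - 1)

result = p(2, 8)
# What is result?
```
Call trace:
p(base=2, n=8)
  p(base=2, n=7)
    p(base=2, n=6)
      p(base=2, n=5)
        p(base=2, n=4)
          p(base=2, n=3)
            p(base=2, n=2)
              p(base=2, n=1)
                p(base=2, n=0)
                -> return 1
              -> return 2
            -> return 4
          -> return 8
        -> return 16
      -> return 32
    -> return 64
  -> return 128
-> return 256

Final answer: 256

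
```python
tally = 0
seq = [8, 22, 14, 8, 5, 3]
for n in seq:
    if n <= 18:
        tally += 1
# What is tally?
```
Trace:
  tally=0
  tally=1, n=8
  tally=1, n=22
  tally=2, n=14
  tally=3, n=8
  tally=4, n=5
  tally=5, n=3

Final answer: 5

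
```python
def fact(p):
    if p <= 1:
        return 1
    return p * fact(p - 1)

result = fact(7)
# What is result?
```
Call trace:
fact(p=7)
  fact(p=6)
    fact(p=5)
      fact(p=4)
        fact(p=3)
          fact(p=2)
            fact(p=1)
            -> return 1
          -> return 2
        -> return 6
      -> return 24
    -> return 120
  -> return 720
-> return 5040

Final answer: 5040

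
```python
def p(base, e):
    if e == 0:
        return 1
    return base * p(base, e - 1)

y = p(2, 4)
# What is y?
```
Call trace:
p(base=2, e=4)
  p(base=2, e=3)
    p(base=2, e=2)
      p(base=2, e=1)
        p(base=2, e=0)
        -> return 1
      -> return 2
    -> return 4
  -> return 8
-> return 16

Final answer: 16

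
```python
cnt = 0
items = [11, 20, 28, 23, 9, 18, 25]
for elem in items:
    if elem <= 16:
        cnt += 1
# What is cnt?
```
Trace:
  cnt=0
  cnt=1, elem=11
  cnt=1, elem=20
  cnt=1, elem=28
  cnt=1, elem=23
  cnt=2, elem=9
  cnt=2, elem=18
  cnt=2, elem=25

Final answer: 2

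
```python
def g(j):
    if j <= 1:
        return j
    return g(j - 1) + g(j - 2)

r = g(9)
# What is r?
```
Call trace (a repeated sub-call is expanded the first time; later identical calls just restate its return value):
g(j=9)
  g(j=8)
    g(j=7)
      g(j=6)
        g(j=5)
          g(j=4)
            g(j=3)
              g(j=2)
                g(j=1)
                -> return 1
                g(j=0)
                -> return 0
              -> return 1
              g(j=1)
              -> return 1
            -> return 2
            g(j=2) -> return 1  (same call as traced above)
          -> return 3
          g(j=3) -> return 2  (same call as traced above)
        -> return 5
        g(j=4) -> return 3  (same call as traced above)
      -> return 8
      g(j=5) -> return 5  (same call as traced above)
    -> return 13
    g(j=6) -> return 8  (same call as traced above)
  -> return 21
  g(j=7) -> return 13  (same call as traced above)
-> return 34

Final answer: 34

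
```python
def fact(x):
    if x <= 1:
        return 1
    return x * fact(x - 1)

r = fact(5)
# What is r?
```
Call trace:
fact(x=5)
  fact(x=4)
    fact(x=3)
      fact(x=2)
        fact(x=1)
        -> return 1
      -> return 2
    -> return 6
  -> return 24
-> return 120

Final answer: 120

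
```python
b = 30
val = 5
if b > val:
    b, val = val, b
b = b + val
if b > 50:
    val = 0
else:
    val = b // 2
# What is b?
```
Trace:
  b=30
  b=30, val=5
  b=5, val=30
  b=35, val=30
  b=35, val=17

Final answer: 35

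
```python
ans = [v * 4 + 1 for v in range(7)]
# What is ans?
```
Trace:
  v=0
  v=1
  v=2
  v=3
  v=4
  v=5
  v=6
  ans=[1, 5, 9, 13, 17, 21, 25]

Final answer: [1, 5, 9, 13, 17, 21, 25]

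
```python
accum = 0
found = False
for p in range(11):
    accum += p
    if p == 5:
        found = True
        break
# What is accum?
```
Trace:
  accum=0
  accum=0, found=False
  accum=0, found=False, p=0
  accum=1, found=False, p=1
  accum=3, found=False, p=2
  accum=6, found=False, p=3
  accum=10, found=False, p=4
  accum=15, found=True, p=5

Final answer: 15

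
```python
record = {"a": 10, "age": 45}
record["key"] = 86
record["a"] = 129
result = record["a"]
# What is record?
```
Trace:
  record={'a': 10, 'age': 45}
  record={'a': 10, 'age': 45, 'key': 86}
  record={'a': 129, 'age': 45, 'key': 86}
  record={'a': 129, 'age': 45, 'key': 86}, result=129

Final answer: {'a': 129, 'age': 45, 'key': 86}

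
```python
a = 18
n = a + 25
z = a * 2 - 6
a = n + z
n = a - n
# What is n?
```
Trace:
  a=18
  a=18, n=43
  a=18, n=43, z=30
  a=73, n=43, z=30
  a=73, n=30, z=30

Final answer: 30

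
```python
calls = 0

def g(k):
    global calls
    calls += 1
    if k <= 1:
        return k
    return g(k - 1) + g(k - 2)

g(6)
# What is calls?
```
Call trace (a repeated sub-call is expanded the first time; later identical calls just restate its return value):
g(k=6)
  g(k=5)
    g(k=4)
      g(k=3)
        g(k=2)
          g(k=1)
          -> return 1
          g(k=0)
          -> return 0
        -> return 1
        g(k=1)
        -> return 1
      -> return 2
      g(k=2) -> return 1  (same call as traced above)
    -> return 3
    g(k=3) -> return 2  (same call as traced above)
  -> return 5
  g(k=4) -> return 3  (same call as traced above)
-> return 8

calls is incremented once per call, so count the calls in each subtree. Let C(k) = number of calls made by g(k).
C(0) = C(1) = 1 (base case, no recursion); C(k) = 1 + C(k - 1) + C(k - 2) otherwise.
C(2) = 1 + C(1) + C(0) = 1 + 1 + 1 = 3
C(3) = 1 + C(2) + C(1) = 1 + 3 + 1 = 5
C(4) = 1 + C(3) + C(2) = 1 + 5 + 3 = 9
C(5) = 1 + C(4) + C(3) = 1 + 9 + 5 = 15
C(6) = 1 + C(5) + C(4) = 1 + 15 + 9 = 25
calls = C(6) = 25

Final answer: 25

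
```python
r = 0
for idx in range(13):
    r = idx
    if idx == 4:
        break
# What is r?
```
Trace:
  r=0
  r=0, idx=0
  r=1, idx=1
  r=2, idx=2
  r=3, idx=3
  r=4, idx=4

Final answer: 4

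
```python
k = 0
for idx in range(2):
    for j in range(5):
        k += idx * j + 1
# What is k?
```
Trace:
  k=0
  k=1, idx=0, j=0
  k=2, idx=0, j=1
  k=3, idx=0, j=2
  k=4, idx=0, j=3
  k=5, idx=0, j=4
  k=6, idx=1, j=0
  k=8, idx=1, j=1
  k=11, idx=1, j=2
  k=15, idx=1, j=3
  k=20, idx=1, j=4

Final answer: 20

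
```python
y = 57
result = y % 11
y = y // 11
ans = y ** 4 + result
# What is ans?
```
Trace:
  y=57
  y=57, result=2
  y=5, result=2
  y=5, result=2, ans=627

Final answer: 627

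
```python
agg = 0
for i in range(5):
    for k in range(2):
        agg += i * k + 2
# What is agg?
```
Trace:
  agg=0
  agg=2, i=0, k=0
  agg=4, i=0, k=1
  agg=6, i=1, k=0
  agg=9, i=1, k=1
  agg=11, i=2, k=0
  agg=15, i=2, k=1
  agg=17, i=3, k=0
  agg=22, i=3, k=1
  agg=24, i=4, k=0
  agg=30, i=4, k=1

Final answer: 30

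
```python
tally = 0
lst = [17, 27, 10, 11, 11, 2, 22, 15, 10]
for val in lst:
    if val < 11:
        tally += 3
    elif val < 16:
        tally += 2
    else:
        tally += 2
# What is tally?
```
Trace:
  tally=0
  tally=2, val=17
  tally=4, val=27
  tally=7, val=10
  tally=9, val=11
  tally=11, val=11
  tally=14, val=2
  tally=16, val=22
  tally=18, val=15
  tally=21, val=10

Final answer: 21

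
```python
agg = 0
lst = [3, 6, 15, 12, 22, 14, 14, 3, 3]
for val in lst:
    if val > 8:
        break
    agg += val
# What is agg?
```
Trace:
  agg=0
  agg=3, val=3
  agg=9, val=6
  agg=9, val=15

Final answer: 9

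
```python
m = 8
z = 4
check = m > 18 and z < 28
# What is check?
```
Trace:
  m=8
  m=8, z=4
  m=8, z=4, check=False

Final answer: False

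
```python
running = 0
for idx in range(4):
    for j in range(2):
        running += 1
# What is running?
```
Trace:
  running=0
  running=1, idx=0, j=0
  running=2, idx=0, j=1
  running=3, idx=1, j=0
  running=4, idx=1, j=1
  running=5, idx=2, j=0
  running=6, idx=2, j=1
  running=7, idx=3, j=0
  running=8, idx=3, j=1

Final answer: 8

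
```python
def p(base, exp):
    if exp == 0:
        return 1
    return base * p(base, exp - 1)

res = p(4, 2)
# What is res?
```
Call trace:
p(base=4, exp=2)
  p(base=4, exp=1)
    p(base=4, exp=0)
    -> return 1
  -> return 4
-> return 16

Final answer: 16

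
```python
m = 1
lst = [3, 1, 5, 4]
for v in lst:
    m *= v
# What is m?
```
Trace:
  m=1
  m=3, v=3
  m=3, v=1
  m=15, v=5
  m=60, v=4

Final answer: 60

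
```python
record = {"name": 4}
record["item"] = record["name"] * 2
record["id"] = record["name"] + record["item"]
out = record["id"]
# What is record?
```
Trace:
  record={'name': 4}
  record={'name': 4, 'item': 8}
  record={'name': 4, 'item': 8, 'id': 12}
  record={'name': 4, 'item': 8, 'id': 12}, out=12

Final answer: {'name': 4, 'item': 8, 'id': 12}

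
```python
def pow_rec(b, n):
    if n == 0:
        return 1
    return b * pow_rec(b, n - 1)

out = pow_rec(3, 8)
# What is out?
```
Call trace:
pow_rec(b=3, n=8)
  pow_rec(b=3, n=7)
    pow_rec(b=3, n=6)
      pow_rec(b=3, n=5)
        pow_rec(b=3, n=4)
          pow_rec(b=3, n=3)
            pow_rec(b=3, n=2)
              pow_rec(b=3, n=1)
                pow_rec(b=3, n=0)
                -> return 1
              -> return 3
            -> return 9
          -> return 27
        -> return 81
      -> return 243
    -> return 729
  -> return 2187
-> return 6561

Final answer: 6561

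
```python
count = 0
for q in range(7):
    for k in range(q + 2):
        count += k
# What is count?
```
Trace:
  count=0
  count=0, q=0, k=0
  count=1, q=0, k=1
  count=1, q=1, k=0
  count=2, q=1, k=1
  count=4, q=1, k=2
  count=4, q=2, k=0
  count=5, q=2, k=1
  count=7, q=2, k=2
  count=10, q=2, k=3
  count=10, q=3, k=0
  count=11, q=3, k=1
  count=13, q=3, k=2
  count=16, q=3, k=3
  count=20, q=3, k=4
  count=20, q=4, k=0
  count=21, q=4, k=1
  count=23, q=4, k=2
  count=26, q=4, k=3
  count=30, q=4, k=4
  count=35, q=4, k=5
  count=35, q=5, k=0
  count=36, q=5, k=1
  count=38, q=5, k=2
  count=41, q=5, k=3
  count=45, q=5, k=4
  count=50, q=5, k=5
  count=56, q=5, k=6
  count=56, q=6, k=0
  count=57, q=6, k=1
  count=59, q=6, k=2
  count=62, q=6, k=3
  count=66, q=6, k=4
  count=71, q=6, k=5
  count=77, q=6, k=6
  count=84, q=6, k=7

Final answer: 84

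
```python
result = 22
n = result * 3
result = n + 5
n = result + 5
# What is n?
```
Trace:
  result=22
  result=22, n=66
  result=71, n=66
  result=71, n=76

Final answer: 76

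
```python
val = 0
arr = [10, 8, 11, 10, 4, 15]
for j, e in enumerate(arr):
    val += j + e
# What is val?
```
Trace:
  val=0
  val=10, j=0, e=10
  val=19, j=1, e=8
  val=32, j=2, e=11
  val=45, j=3, e=10
  val=53, j=4, e=4
  val=73, j=5, e=15

Final answer: 73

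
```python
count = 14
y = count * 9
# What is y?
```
Trace:
  count=14
  count=14, y=126

Final answer: 126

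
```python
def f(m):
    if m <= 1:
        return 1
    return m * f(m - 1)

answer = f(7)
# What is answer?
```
Call trace:
f(m=7)
  f(m=6)
    f(m=5)
      f(m=4)
        f(m=3)
          f(m=2)
            f(m=1)
            -> return 1
          -> return 2
        -> return 6
      -> return 24
    -> return 120
  -> return 720
-> return 5040

Final answer: 5040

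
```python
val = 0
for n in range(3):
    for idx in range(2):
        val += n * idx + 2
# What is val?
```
Trace:
  val=0
  val=2, n=0, idx=0
  val=4, n=0, idx=1
  val=6, n=1, idx=0
  val=9, n=1, idx=1
  val=11, n=2, idx=0
  val=15, n=2, idx=1

Final answer: 15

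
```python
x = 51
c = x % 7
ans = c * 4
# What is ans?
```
Trace:
  x=51
  x=51, c=2
  x=51, c=2, ans=8

Final answer: 8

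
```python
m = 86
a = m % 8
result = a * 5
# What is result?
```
Trace:
  m=86
  m=86, a=6
  m=86, a=6, result=30

Final answer: 30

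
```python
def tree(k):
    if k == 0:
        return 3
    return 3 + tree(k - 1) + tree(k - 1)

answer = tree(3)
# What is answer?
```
Call trace (a repeated sub-call is expanded the first time; later identical calls just restate its return value):
tree(k=3)
  tree(k=2)
    tree(k=1)
      tree(k=0)
      -> return 3
      tree(k=0)
      -> return 3
    -> return 9
    tree(k=1) -> return 9  (same call as traced above)
  -> return 21
  tree(k=2) -> return 21  (same call as traced above)
-> return 45

Final answer: 45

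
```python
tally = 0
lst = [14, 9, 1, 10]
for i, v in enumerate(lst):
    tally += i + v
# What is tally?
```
Trace:
  tally=0
  tally=14, i=0, v=14
  tally=24, i=1, v=9
  tally=27, i=2, v=1
  tally=40, i=3, v=10

Final answer: 40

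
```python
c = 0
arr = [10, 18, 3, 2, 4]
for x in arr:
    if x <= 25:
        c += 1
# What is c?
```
Trace:
  c=0
  c=1, x=10
  c=2, x=18
  c=3, x=3
  c=4, x=2
  c=5, x=4

Final answer: 5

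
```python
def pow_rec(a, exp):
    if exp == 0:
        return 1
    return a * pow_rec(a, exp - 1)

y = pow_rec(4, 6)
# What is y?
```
Call trace:
pow_rec(a=4, exp=6)
  pow_rec(a=4, exp=5)
    pow_rec(a=4, exp=4)
      pow_rec(a=4, exp=3)
        pow_rec(a=4, exp=2)
          pow_rec(a=4, exp=1)
            pow_rec(a=4, exp=0)
            -> return 1
          -> return 4
        -> return 16
      -> return 64
    -> return 256
  -> return 1024
-> return 4096

Final answer: 4096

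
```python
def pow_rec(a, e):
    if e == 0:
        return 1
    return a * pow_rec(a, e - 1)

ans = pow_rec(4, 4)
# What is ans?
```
Call trace:
pow_rec(a=4, e=4)
  pow_rec(a=4, e=3)
    pow_rec(a=4, e=2)
      pow_rec(a=4, e=1)
        pow_rec(a=4, e=0)
        -> return 1
      -> return 4
    -> return 16
  -> return 64
-> return 256

Final answer: 256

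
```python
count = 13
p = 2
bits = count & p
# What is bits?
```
Trace:
  count=13
  count=13, p=2
  count=13, p=2, bits=0

Final answer: 0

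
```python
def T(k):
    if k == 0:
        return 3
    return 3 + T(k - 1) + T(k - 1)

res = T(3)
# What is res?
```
Call trace (a repeated sub-call is expanded the first time; later identical calls just restate its return value):
T(k=3)
  T(k=2)
    T(k=1)
      T(k=0)
      -> return 3
      T(k=0)
      -> return 3
    -> return 9
    T(k=1) -> return 9  (same call as traced above)
  -> return 21
  T(k=2) -> return 21  (same call as traced above)
-> return 45

Final answer: 45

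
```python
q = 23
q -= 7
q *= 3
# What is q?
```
Trace:
  q=23
  q=16
  q=48

Final answer: 48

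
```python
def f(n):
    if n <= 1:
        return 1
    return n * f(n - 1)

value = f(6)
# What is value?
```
Call trace:
f(n=6)
  f(n=5)
    f(n=4)
      f(n=3)
        f(n=2)
          f(n=1)
          -> return 1
        -> return 2
      -> return 6
    -> return 24
  -> return 120
-> return 720

Final answer: 720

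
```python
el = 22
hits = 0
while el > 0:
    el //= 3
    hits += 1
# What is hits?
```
Trace:
  el=22
  el=22, hits=0
  el=7, hits=1
  el=2, hits=2
  el=0, hits=3

Final answer: 3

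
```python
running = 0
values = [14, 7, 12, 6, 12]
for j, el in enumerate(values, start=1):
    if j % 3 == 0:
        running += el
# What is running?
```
Trace:
  running=0
  running=0, j=1, el=14
  running=0, j=2, el=7
  running=12, j=3, el=12
  running=12, j=4, el=6
  running=12, j=5, el=12

Final answer: 12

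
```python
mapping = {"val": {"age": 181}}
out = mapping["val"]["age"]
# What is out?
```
Trace:
  mapping={'val': {'age': 181}}
  mapping={'val': {'age': 181}}, out=181

Final answer: 181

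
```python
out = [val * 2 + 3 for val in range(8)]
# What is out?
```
Trace:
  val=0
  val=1
  val=2
  val=3
  val=4
  val=5
  val=6
  val=7
  out=[3, 5, 7, 9, 11, 13, 15, 17]

Final answer: [3, 5, 7, 9, 11, 13, 15, 17]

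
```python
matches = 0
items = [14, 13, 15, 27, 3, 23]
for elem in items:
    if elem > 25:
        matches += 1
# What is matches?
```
Trace:
  matches=0
  matches=0, elem=14
  matches=0, elem=13
  matches=0, elem=15
  matches=1, elem=27
  matches=1, elem=3
  matches=1, elem=23

Final answer: 1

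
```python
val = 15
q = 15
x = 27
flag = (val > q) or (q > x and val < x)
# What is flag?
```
Trace:
  val=15
  val=15, q=15
  val=15, q=15, x=27
  val=15, q=15, x=27, flag=False

Final answer: False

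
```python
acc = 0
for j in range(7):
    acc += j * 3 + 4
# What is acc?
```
Trace:
  acc=0
  acc=4, j=0
  acc=11, j=1
  acc=21, j=2
  acc=34, j=3
  acc=50, j=4
  acc=69, j=5
  acc=91, j=6

Final answer: 91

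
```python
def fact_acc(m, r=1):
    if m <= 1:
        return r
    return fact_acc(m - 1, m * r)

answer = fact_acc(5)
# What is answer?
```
Call trace:
fact_acc(m=5, r=1)
  fact_acc(m=4, r=5)
    fact_acc(m=3, r=20)
      fact_acc(m=2, r=60)
        fact_acc(m=1, r=120)
        -> return 120
      -> return 120
    -> return 120
  -> return 120
-> return 120

Final answer: 120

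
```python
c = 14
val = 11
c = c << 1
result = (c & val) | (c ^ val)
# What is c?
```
Trace:
  c=14
  c=14, val=11
  c=28, val=11
  c=28, val=11, result=31

Final answer: 28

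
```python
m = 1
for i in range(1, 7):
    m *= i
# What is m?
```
Trace:
  m=1
  m=1, i=1
  m=2, i=2
  m=6, i=3
  m=24, i=4
  m=120, i=5
  m=720, i=6

Final answer: 720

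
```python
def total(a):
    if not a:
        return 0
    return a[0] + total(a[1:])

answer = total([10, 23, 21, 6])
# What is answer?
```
Call trace:
total(a=[10, 23, 21, 6])
  total(a=[23, 21, 6])
    total(a=[21, 6])
      total(a=[6])
        total(a=[])
        -> return 0
      -> return 6
    -> return 27
  -> return 50
-> return 60

Final answer: 60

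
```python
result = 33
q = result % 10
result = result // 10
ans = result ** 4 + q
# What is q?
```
Trace:
  result=33
  result=33, q=3
  result=3, q=3
  result=3, q=3, ans=84

Final answer: 3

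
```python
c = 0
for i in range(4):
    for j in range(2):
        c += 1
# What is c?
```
Trace:
  c=0
  c=1, i=0, j=0
  c=2, i=0, j=1
  c=3, i=1, j=0
  c=4, i=1, j=1
  c=5, i=2, j=0
  c=6, i=2, j=1
  c=7, i=3, j=0
  c=8, i=3, j=1

Final answer: 8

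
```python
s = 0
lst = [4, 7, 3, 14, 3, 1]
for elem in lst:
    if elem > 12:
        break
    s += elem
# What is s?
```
Trace:
  s=0
  s=4, elem=4
  s=11, elem=7
  s=14, elem=3
  s=14, elem=14

Final answer: 14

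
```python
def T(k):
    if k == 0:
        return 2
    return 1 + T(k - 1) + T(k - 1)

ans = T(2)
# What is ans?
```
Call trace (a repeated sub-call is expanded the first time; later identical calls just restate its return value):
T(k=2)
  T(k=1)
    T(k=0)
    -> return 2
    T(k=0)
    -> return 2
  -> return 5
  T(k=1) -> return 5  (same call as traced above)
-> return 11

Final answer: 11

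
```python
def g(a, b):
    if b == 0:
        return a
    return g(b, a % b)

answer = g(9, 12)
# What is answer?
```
Call trace:
g(a=9, b=12)
  g(a=12, b=9)
    g(a=9, b=3)
      g(a=3, b=0)
      -> return 3
    -> return 3
  -> return 3
-> return 3

Final answer: 3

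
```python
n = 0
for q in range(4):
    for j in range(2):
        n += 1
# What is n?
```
Trace:
  n=0
  n=1, q=0, j=0
  n=2, q=0, j=1
  n=3, q=1, j=0
  n=4, q=1, j=1
  n=5, q=2, j=0
  n=6, q=2, j=1
  n=7, q=3, j=0
  n=8, q=3, j=1

Final answer: 8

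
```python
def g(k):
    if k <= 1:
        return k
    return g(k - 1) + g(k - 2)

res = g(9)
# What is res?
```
Call trace (a repeated sub-call is expanded the first time; later identical calls just restate its return value):
g(k=9)
  g(k=8)
    g(k=7)
      g(k=6)
        g(k=5)
          g(k=4)
            g(k=3)
              g(k=2)
                g(k=1)
                -> return 1
                g(k=0)
                -> return 0
              -> return 1
              g(k=1)
              -> return 1
            -> return 2
            g(k=2) -> return 1  (same call as traced above)
          -> return 3
          g(k=3) -> return 2  (same call as traced above)
        -> return 5
        g(k=4) -> return 3  (same call as traced above)
      -> return 8
      g(k=5) -> return 5  (same call as traced above)
    -> return 13
    g(k=6) -> return 8  (same call as traced above)
  -> return 21
  g(k=7) -> return 13  (same call as traced above)
-> return 34

Final answer: 34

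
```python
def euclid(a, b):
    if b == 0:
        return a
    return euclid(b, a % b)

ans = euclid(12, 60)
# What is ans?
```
Call trace:
euclid(a=12, b=60)
  euclid(a=60, b=12)
    euclid(a=12, b=0)
    -> return 12
  -> return 12
-> return 12

Final answer: 12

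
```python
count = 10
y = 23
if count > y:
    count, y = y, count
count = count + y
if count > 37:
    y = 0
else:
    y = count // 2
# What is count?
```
Trace:
  count=10
  count=10, y=23
  count=10, y=23
  count=33, y=23
  count=33, y=16

Final answer: 33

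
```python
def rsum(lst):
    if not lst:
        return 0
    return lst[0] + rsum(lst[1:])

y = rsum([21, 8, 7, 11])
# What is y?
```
Call trace:
rsum(lst=[21, 8, 7, 11])
  rsum(lst=[8, 7, 11])
    rsum(lst=[7, 11])
      rsum(lst=[11])
        rsum(lst=[])
        -> return 0
      -> return 11
    -> return 18
  -> return 26
-> return 47

Final answer: 47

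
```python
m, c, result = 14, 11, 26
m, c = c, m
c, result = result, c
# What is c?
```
Trace:
  m=14, c=11, result=26
  m=11, c=14, result=26
  m=11, c=26, result=14

Final answer: 26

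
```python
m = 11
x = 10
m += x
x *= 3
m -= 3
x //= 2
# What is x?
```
Trace:
  m=11
  m=11, x=10
  m=21, x=10
  m=21, x=30
  m=18, x=30
  m=18, x=15

Final answer: 15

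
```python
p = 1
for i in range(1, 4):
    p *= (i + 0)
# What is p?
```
Trace:
  p=1
  p=1, i=1
  p=2, i=2
  p=6, i=3

Final answer: 6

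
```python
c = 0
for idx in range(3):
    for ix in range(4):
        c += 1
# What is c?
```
Trace:
  c=0
  c=1, idx=0, ix=0
  c=2, idx=0, ix=1
  c=3, idx=0, ix=2
  c=4, idx=0, ix=3
  c=5, idx=1, ix=0
  c=6, idx=1, ix=1
  c=7, idx=1, ix=2
  c=8, idx=1, ix=3
  c=9, idx=2, ix=0
  c=10, idx=2, ix=1
  c=11, idx=2, ix=2
  c=12, idx=2, ix=3

Final answer: 12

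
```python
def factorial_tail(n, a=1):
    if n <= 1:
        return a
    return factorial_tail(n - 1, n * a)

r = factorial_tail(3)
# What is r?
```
Call trace:
factorial_tail(n=3, a=1)
  factorial_tail(n=2, a=3)
    factorial_tail(n=1, a=6)
    -> return 6
  -> return 6
-> return 6

Final answer: 6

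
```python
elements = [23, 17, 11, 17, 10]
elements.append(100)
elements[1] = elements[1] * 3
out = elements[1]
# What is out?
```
Trace:
  elements=[23, 17, 11, 17, 10]
  elements=[23, 17, 11, 17, 10, 100]
  elements=[23, 51, 11, 17, 10, 100]
  elements=[23, 51, 11, 17, 10, 100], out=51

Final answer: 51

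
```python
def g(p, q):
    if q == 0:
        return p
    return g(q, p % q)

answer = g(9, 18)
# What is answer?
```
Call trace:
g(p=9, q=18)
  g(p=18, q=9)
    g(p=9, q=0)
    -> return 9
  -> return 9
-> return 9

Final answer: 9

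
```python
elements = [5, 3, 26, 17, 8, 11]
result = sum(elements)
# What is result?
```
Trace:
  elements=[5, 3, 26, 17, 8, 11]
  elements=[5, 3, 26, 17, 8, 11], result=70

Final answer: 70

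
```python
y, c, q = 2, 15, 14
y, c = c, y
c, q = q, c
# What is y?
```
Trace:
  y=2, c=15, q=14
  y=15, c=2, q=14
  y=15, c=14, q=2

Final answer: 15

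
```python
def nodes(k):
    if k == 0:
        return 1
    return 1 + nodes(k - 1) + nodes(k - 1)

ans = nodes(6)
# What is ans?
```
Call trace (a repeated sub-call is expanded the first time; later identical calls just restate its return value):
nodes(k=6)
  nodes(k=5)
    nodes(k=4)
      nodes(k=3)
        nodes(k=2)
          nodes(k=1)
            nodes(k=0)
            -> return 1
            nodes(k=0)
            -> return 1
          -> return 3
          nodes(k=1) -> return 3  (same call as traced above)
        -> return 7
        nodes(k=2) -> return 7  (same call as traced above)
      -> return 15
      nodes(k=3) -> return 15  (same call as traced above)
    -> return 31
    nodes(k=4) -> return 31  (same call as traced above)
  -> return 63
  nodes(k=5) -> return 63  (same call as traced above)
-> return 127

Final answer: 127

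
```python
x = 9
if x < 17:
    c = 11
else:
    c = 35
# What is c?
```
Trace:
  x=9
  x=9, c=11

Final answer: 11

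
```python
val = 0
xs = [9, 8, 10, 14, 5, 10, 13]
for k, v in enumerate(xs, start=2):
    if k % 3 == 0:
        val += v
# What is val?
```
Trace:
  val=0
  val=0, k=2, v=9
  val=8, k=3, v=8
  val=8, k=4, v=10
  val=8, k=5, v=14
  val=13, k=6, v=5
  val=13, k=7, v=10
  val=13, k=8, v=13

Final answer: 13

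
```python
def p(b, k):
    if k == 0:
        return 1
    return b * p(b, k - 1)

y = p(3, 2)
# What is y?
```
Call trace:
p(b=3, k=2)
  p(b=3, k=1)
    p(b=3, k=0)
    -> return 1
  -> return 3
-> return 9

Final answer: 9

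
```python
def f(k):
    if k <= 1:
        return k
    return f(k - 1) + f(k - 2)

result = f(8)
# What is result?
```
Call trace (a repeated sub-call is expanded the first time; later identical calls just restate its return value):
f(k=8)
  f(k=7)
    f(k=6)
      f(k=5)
        f(k=4)
          f(k=3)
            f(k=2)
              f(k=1)
              -> return 1
              f(k=0)
              -> return 0
            -> return 1
            f(k=1)
            -> return 1
          -> return 2
          f(k=2) -> return 1  (same call as traced above)
        -> return 3
        f(k=3) -> return 2  (same call as traced above)
      -> return 5
      f(k=4) -> return 3  (same call as traced above)
    -> return 8
    f(k=5) -> return 5  (same call as traced above)
  -> return 13
  f(k=6) -> return 8  (same call as traced above)
-> return 21

Final answer: 21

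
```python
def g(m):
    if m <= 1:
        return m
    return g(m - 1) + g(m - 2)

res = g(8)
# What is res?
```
Call trace (a repeated sub-call is expanded the first time; later identical calls just restate its return value):
g(m=8)
  g(m=7)
    g(m=6)
      g(m=5)
        g(m=4)
          g(m=3)
            g(m=2)
              g(m=1)
              -> return 1
              g(m=0)
              -> return 0
            -> return 1
            g(m=1)
            -> return 1
          -> return 2
          g(m=2) -> return 1  (same call as traced above)
        -> return 3
        g(m=3) -> return 2  (same call as traced above)
      -> return 5
      g(m=4) -> return 3  (same call as traced above)
    -> return 8
    g(m=5) -> return 5  (same call as traced above)
  -> return 13
  g(m=6) -> return 8  (same call as traced above)
-> return 21

Final answer: 21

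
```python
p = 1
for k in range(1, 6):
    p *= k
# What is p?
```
Trace:
  p=1
  p=1, k=1
  p=2, k=2
  p=6, k=3
  p=24, k=4
  p=120, k=5

Final answer: 120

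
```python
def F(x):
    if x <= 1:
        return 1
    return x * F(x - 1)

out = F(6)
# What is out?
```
Call trace:
F(x=6)
  F(x=5)
    F(x=4)
      F(x=3)
        F(x=2)
          F(x=1)
          -> return 1
        -> return 2
      -> return 6
    -> return 24
  -> return 120
-> return 720

Final answer: 720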